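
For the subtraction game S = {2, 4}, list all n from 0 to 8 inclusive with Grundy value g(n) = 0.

Grundy values for subtraction set {2, 4}:
g(0) = mex{} = 0
g(1) = mex{} = 0
g(2) = mex{0} = 1
g(3) = mex{0} = 1
g(4) = mex{0,1} = 2
g(5) = mex{0,1} = 2
g(6) = mex{1,2} = 0
g(7) = mex{1,2} = 0
g(8) = mex{0,2} = 1
The P-positions (g = 0) in 0..8 are 0, 1, 6, 7.

0, 1, 6, 7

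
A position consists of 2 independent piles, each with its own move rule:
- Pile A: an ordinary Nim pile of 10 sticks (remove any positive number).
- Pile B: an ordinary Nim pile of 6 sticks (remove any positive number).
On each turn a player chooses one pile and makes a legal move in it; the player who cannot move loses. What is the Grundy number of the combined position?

Pile A is a plain Nim pile of size 10, so its Grundy value is 10.
Pile B is a plain Nim pile of size 6, so its Grundy value is 6.
The value of a disjunctive sum is the nim-sum of the parts.
Combined value = 10 ⊕ 6 = 12.

12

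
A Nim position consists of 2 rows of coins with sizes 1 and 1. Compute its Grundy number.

0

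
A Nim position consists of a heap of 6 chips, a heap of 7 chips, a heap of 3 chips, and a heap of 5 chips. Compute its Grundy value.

7

Nim-sum: 6 ⊕ 7 ⊕ 3 ⊕ 5 = 7.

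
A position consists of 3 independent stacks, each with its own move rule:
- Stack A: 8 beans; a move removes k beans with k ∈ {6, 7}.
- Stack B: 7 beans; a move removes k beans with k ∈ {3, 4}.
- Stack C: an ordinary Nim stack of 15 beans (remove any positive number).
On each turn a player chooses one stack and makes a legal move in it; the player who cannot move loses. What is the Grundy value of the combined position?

14

For stack A, compute g(0), g(1), … with moves {6, 7}:
k:     0  1  2  3  4  5  6  7  8
g(k):  0  0  0  0  0  0  1  1  1
So g(8) = 1.
Build the Grundy sequence for stack B with g(k) = mex{g(k−s) : s ∈ {3, 4}, s ≤ k}:
k:     0  1  2  3  4  5  6  7
g(k):  0  0  0  1  1  1  2  0
So g(7) = 0.
Stack C is a plain Nim stack of size 15, so its Grundy value is 15.
The value of a disjunctive sum is the nim-sum of the parts.
Combined value = 1 ⊕ 0 ⊕ 15 = 14.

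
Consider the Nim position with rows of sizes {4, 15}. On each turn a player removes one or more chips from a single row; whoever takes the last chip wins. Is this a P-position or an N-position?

N-position

Compute the nim-sum pairwise:
4 ⊕ 15 = 11
The nim-sum is 11 ≠ 0, so this is an N-position: the player to move can win.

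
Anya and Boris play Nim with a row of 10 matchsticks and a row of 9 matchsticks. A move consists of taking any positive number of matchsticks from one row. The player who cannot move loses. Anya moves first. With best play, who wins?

Anya wins

Bitwise XOR of the heap sizes:
  1010  (10)
  1001  (9)
  ----
  0011  (3)
The nim-sum is 3 ≠ 0, so this is an N-position: the player to move can win; Anya has a winning move.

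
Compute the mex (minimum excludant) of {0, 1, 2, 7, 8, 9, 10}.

3

The values 0, 1, 2 are all present; 3 is the first non-negative integer missing from the set.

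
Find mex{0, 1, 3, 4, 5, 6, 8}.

2

The values 0, 1 are all present; 2 is the first non-negative integer missing from the set.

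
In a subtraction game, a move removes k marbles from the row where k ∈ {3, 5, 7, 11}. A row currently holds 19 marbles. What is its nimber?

1

Compute g(0), g(1), … for moves {3, 5, 7, 11}:
k:     0  1  2  3  4  5  6  7  8  9 10 11 12 13 14 15 16 17 18 19
g(k):  0  0  0  1  1  1  2  2  2  3  0  3  4  1  0  3  0  1  0  1
So g(19) = 1.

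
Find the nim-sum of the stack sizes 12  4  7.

15

Nim-sum: 12 ^ 4 ^ 7 = 15.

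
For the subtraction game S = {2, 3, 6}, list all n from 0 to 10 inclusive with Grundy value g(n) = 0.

0, 1, 5, 9, 10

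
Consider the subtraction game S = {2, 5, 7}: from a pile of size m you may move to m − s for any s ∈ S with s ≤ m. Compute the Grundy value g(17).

Build the Grundy sequence with g(k) = mex{g(k−s) : s ∈ {2, 5, 7}, s ≤ k}:
k:     0  1  2  3  4  5  6  7  8  9 10 11 12 13 14 15 16 17
g(k):  0  0  1  1  0  2  1  3  2  2  0  3  1  0  0  1  1  2
So g(17) = 2.

2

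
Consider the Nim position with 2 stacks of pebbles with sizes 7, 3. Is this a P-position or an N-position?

N-position

Write each in binary and XOR column by column:
  111  (7)
  011  (3)
  ---
  100  (4)
The nim-sum is 4 ≠ 0, so this is an N-position: the player to move can win.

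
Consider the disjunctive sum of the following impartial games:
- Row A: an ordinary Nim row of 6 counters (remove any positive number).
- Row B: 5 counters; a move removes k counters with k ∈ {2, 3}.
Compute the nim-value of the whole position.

6

Row A is a plain Nim row of size 6, so its Grundy value is 6.
For row B, compute g(0), g(1), … with moves {2, 3}:
k:     0  1  2  3  4  5
g(k):  0  0  1  1  2  0
So g(5) = 0.
The value of a disjunctive sum is the nim-sum of the parts.
Combined value = 6 ⊕ 0 = 6.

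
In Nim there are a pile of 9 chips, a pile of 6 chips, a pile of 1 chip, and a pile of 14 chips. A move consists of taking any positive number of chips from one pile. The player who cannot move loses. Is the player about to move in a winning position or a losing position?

Losing position

Compute the nim-sum pairwise:
9 ^ 6 = 15
15 ^ 1 = 14
14 ^ 14 = 0
The nim-sum is 0, so this is a P-position: the player to move is in a losing position under optimal play.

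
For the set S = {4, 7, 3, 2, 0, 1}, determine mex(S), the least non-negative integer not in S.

The values 0, 1, 2, 3, 4 are all present; 5 is the first non-negative integer missing from the set.

5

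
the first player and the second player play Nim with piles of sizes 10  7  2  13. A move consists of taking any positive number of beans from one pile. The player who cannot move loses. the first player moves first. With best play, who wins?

In binary:
  1010  (10)
  0111  (7)
  0010  (2)
  1101  (13)
  ----
  0010  (2)
The nim-sum is 2 ≠ 0, so this is an N-position: the player to move can win; the first player has a winning move.

the first player wins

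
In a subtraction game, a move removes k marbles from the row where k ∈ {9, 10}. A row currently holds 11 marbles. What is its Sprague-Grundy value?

1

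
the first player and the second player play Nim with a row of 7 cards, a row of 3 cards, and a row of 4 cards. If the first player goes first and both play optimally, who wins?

the second player wins

In binary:
  111  (7)
  011  (3)
  100  (4)
  ---
  000  (0)
The nim-sum is 0, so this is a P-position: the player to move is in a losing position under optimal play; the first player is about to move from it and so loses — the second player wins.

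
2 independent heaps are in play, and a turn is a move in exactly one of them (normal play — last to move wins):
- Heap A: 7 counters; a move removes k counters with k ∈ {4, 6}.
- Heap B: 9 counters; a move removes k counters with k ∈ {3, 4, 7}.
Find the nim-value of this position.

For heap A, compute g(0), g(1), … with moves {4, 6}:
g(0) = mex{} = 0
g(1) = mex{} = 0
g(2) = mex{} = 0
g(3) = mex{} = 0
g(4) = mex{0} = 1
g(5) = mex{0} = 1
g(6) = mex{0} = 1
g(7) = mex{0} = 1
So g(7) = 1.
Grundy values for heap B (subtraction set {3, 4, 7}):
k:     0  1  2  3  4  5  6  7  8  9
g(k):  0  0  0  1  1  1  2  2  2  3
So g(9) = 3.
The value of a disjunctive sum is the nim-sum of the parts.
Combined value = 1 XOR 3 = 2.

2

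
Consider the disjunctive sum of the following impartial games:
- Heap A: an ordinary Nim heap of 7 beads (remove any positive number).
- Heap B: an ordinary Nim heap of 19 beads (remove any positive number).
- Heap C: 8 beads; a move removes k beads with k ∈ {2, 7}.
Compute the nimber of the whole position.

22

Heap A is a plain Nim heap of size 7, so its Grundy value is 7.
Heap B is a plain Nim heap of size 19, so its Grundy value is 19.
Build the Grundy sequence for heap C with g(k) = mex{g(k−s) : s ∈ {2, 7}, s ≤ k}:
g(0) = mex{} = 0
g(1) = mex{} = 0
g(2) = mex{0} = 1
g(3) = mex{0} = 1
g(4) = mex{1} = 0
g(5) = mex{1} = 0
g(6) = mex{0} = 1
g(7) = mex{0} = 1
g(8) = mex{0,1} = 2
So g(8) = 2.
The value of a disjunctive sum is the nim-sum of the parts.
Combined value = 7 ⊕ 19 ⊕ 2 = 22.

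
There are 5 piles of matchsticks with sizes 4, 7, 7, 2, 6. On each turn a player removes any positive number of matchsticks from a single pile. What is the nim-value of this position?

0

Write each in binary and XOR column by column:
  100  (4)
  111  (7)
  111  (7)
  010  (2)
  110  (6)
  ---
  000  (0)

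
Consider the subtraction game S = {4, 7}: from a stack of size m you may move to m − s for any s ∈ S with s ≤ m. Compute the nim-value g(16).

1

Build the Grundy sequence with g(k) = mex{g(k−s) : s ∈ {4, 7}, s ≤ k}:
k:     0  1  2  3  4  5  6  7  8  9 10 11 12 13 14 15 16
g(k):  0  0  0  0  1  1  1  1  2  2  2  0  0  0  0  1  1
So g(16) = 1.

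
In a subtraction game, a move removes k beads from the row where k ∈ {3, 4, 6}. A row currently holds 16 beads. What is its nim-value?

2

Build the Grundy sequence with g(k) = mex{g(k−s) : s ∈ {3, 4, 6}, s ≤ k}:
k:     0  1  2  3  4  5  6  7  8  9 10 11 12 13 14 15 16
g(k):  0  0  0  1  1  1  2  2  2  0  0  0  1  1  1  2  2
So g(16) = 2.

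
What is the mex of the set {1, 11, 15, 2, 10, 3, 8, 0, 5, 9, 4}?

6

The values 0, 1, 2, 3, 4, 5 are all present; 6 is the first non-negative integer missing from the set.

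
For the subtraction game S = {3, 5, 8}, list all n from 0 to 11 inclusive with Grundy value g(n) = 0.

0, 1, 2, 11

Build the Grundy sequence with g(k) = mex{g(k−s) : s ∈ {3, 5, 8}, s ≤ k}:
k:     0  1  2  3  4  5  6  7  8  9 10 11
g(k):  0  0  0  1  1  1  2  2  2  3  3  0
The P-positions (g = 0) in 0..11 are 0, 1, 2, 11.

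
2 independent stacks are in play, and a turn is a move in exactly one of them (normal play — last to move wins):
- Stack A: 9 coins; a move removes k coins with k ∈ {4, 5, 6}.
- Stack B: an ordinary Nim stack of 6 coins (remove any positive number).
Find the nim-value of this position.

4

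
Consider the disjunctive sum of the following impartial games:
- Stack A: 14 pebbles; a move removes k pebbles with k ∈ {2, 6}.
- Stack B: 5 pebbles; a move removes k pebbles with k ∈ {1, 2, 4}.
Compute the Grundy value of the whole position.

3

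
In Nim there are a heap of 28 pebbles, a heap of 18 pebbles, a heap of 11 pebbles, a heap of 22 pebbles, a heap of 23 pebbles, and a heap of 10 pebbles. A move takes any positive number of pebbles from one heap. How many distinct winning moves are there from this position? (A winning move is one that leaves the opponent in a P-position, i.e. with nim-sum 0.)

3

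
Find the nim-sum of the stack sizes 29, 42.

55

Nim-sum: 29 ⊕ 42 = 55.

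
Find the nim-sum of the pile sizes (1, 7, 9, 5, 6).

12

Nim-sum: 1 ^ 7 ^ 9 ^ 5 ^ 6 = 12.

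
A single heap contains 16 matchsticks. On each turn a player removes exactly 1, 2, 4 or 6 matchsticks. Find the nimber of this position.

Grundy values for subtraction set {1, 2, 4, 6}:
k:     0  1  2  3  4  5  6  7  8  9 10 11 12 13 14 15 16
g(k):  0  1  2  0  1  2  3  4  0  1  2  0  1  2  3  4  0
So g(16) = 0.

0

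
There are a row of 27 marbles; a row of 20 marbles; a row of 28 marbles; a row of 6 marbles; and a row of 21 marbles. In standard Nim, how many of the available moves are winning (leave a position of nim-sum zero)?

0

Bitwise XOR of the heap sizes:
  11011  (27)
  10100  (20)
  11100  (28)
  00110  (6)
  10101  (21)
  -----
  00000  (0)
The nim-sum is already 0, so every move leaves a nonzero nim-sum — there are no winning moves.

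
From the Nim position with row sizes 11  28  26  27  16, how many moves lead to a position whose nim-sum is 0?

1

Bitwise XOR of the heap sizes:
  01011  (11)
  11100  (28)
  11010  (26)
  11011  (27)
  10000  (16)
  -----
  00110  (6)
The overall nim-sum is X = 6. A row of size p has a winning move iff p XOR X < p (reduce it to p XOR X).
  11: 11 XOR 6 = 13 ≥ 11 — no move.
  28: 28 XOR 6 = 26 < 28 — winning move (to 26).
  26: 26 XOR 6 = 28 ≥ 26 — no move.
  27: 27 XOR 6 = 29 ≥ 27 — no move.
  16: 16 XOR 6 = 22 ≥ 16 — no move.
That gives 1 winning move.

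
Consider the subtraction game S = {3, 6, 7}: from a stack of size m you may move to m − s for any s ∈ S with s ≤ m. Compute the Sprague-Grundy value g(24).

1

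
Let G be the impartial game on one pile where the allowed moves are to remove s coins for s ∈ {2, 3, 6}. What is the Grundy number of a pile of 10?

0

Build the Grundy sequence with g(k) = mex{g(k−s) : s ∈ {2, 3, 6}, s ≤ k}:
g(0) = mex{} = 0
g(1) = mex{} = 0
g(2) = mex{0} = 1
g(3) = mex{0} = 1
g(4) = mex{0,1} = 2
g(5) = mex{1} = 0
g(6) = mex{0,1,2} = 3
g(7) = mex{0,2} = 1
g(8) = mex{0,1,3} = 2
g(9) = mex{1,3} = 0
g(10) = mex{1,2} = 0
So g(10) = 0.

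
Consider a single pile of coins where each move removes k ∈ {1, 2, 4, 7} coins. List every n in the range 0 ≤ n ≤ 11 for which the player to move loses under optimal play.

0, 3, 6, 9

Compute g(0), g(1), … for moves {1, 2, 4, 7}:
g(0) = mex{} = 0
g(1) = mex{0} = 1
g(2) = mex{0,1} = 2
g(3) = mex{1,2} = 0
g(4) = mex{0,2} = 1
g(5) = mex{0,1} = 2
g(6) = mex{1,2} = 0
g(7) = mex{0,2} = 1
g(8) = mex{0,1} = 2
g(9) = mex{1,2} = 0
g(10) = mex{0,2} = 1
g(11) = mex{0,1} = 2
The P-positions (g = 0) in 0..11 are 0, 3, 6, 9.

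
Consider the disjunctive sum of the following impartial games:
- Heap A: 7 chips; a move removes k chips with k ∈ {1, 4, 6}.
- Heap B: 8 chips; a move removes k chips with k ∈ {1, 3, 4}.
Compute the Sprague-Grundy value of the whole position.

1

Build the Grundy sequence for heap A with g(k) = mex{g(k−s) : s ∈ {1, 4, 6}, s ≤ k}:
g(0) = mex{} = 0
g(1) = mex{0} = 1
g(2) = mex{1} = 0
g(3) = mex{0} = 1
g(4) = mex{0,1} = 2
g(5) = mex{1,2} = 0
g(6) = mex{0} = 1
g(7) = mex{1} = 0
So g(7) = 0.
Build the Grundy sequence for heap B with g(k) = mex{g(k−s) : s ∈ {1, 3, 4}, s ≤ k}:
g(0) = mex{} = 0
g(1) = mex{0} = 1
g(2) = mex{1} = 0
g(3) = mex{0} = 1
g(4) = mex{0,1} = 2
g(5) = mex{0,1,2} = 3
g(6) = mex{0,1,3} = 2
g(7) = mex{1,2} = 0
g(8) = mex{0,2,3} = 1
So g(8) = 1.
The value of a disjunctive sum is the nim-sum of the parts.
Combined value = 0 XOR 1 = 1.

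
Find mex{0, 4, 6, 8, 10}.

0 is in the set but 1 is not, so the mex is 1.

1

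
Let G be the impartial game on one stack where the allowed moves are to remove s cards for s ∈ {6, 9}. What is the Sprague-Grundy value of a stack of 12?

2

Compute g(0), g(1), … for moves {6, 9}:
g(0) = mex{} = 0
g(1) = mex{} = 0
g(2) = mex{} = 0
g(3) = mex{} = 0
g(4) = mex{} = 0
g(5) = mex{} = 0
g(6) = mex{0} = 1
g(7) = mex{0} = 1
g(8) = mex{0} = 1
g(9) = mex{0} = 1
g(10) = mex{0} = 1
g(11) = mex{0} = 1
g(12) = mex{0,1} = 2
So g(12) = 2.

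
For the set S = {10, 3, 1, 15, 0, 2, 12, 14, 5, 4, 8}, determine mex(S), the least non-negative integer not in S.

The values 0, 1, 2, 3, 4, 5 are all present; 6 is the first non-negative integer missing from the set.

6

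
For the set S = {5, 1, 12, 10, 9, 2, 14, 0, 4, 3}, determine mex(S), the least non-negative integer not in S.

The values 0, 1, 2, 3, 4, 5 are all present; 6 is the first non-negative integer missing from the set.

6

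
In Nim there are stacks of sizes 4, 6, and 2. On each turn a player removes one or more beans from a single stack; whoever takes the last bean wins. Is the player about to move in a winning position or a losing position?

Compute the nim-sum pairwise:
4 ⊕ 6 = 2
2 ⊕ 2 = 0
The nim-sum is 0, so this is a P-position: the player to move is in a losing position under optimal play.

Losing position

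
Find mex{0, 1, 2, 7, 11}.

3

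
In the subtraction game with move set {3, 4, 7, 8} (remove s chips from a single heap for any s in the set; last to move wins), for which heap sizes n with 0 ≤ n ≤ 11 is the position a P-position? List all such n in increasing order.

0, 1, 2, 11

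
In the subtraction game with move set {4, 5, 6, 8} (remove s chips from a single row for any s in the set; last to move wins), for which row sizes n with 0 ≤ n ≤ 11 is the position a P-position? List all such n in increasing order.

0, 1, 2, 3

Compute g(0), g(1), … for moves {4, 5, 6, 8}:
g(0) = mex{} = 0
g(1) = mex{} = 0
g(2) = mex{} = 0
g(3) = mex{} = 0
g(4) = mex{0} = 1
g(5) = mex{0} = 1
g(6) = mex{0} = 1
g(7) = mex{0} = 1
g(8) = mex{0,1} = 2
g(9) = mex{0,1} = 2
g(10) = mex{0,1} = 2
g(11) = mex{0,1} = 2
The P-positions (g = 0) in 0..11 are 0, 1, 2, 3.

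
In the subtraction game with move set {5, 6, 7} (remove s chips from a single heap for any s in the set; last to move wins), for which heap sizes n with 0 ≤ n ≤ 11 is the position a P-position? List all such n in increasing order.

0, 1, 2, 3, 4

Compute g(0), g(1), … for moves {5, 6, 7}:
g(0) = mex{} = 0
g(1) = mex{} = 0
g(2) = mex{} = 0
g(3) = mex{} = 0
g(4) = mex{} = 0
g(5) = mex{0} = 1
g(6) = mex{0} = 1
g(7) = mex{0} = 1
g(8) = mex{0} = 1
g(9) = mex{0} = 1
g(10) = mex{0,1} = 2
g(11) = mex{0,1} = 2
The P-positions (g = 0) in 0..11 are 0, 1, 2, 3, 4.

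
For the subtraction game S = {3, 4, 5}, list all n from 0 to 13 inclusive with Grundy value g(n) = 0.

0, 1, 2, 8, 9, 10

Grundy values for subtraction set {3, 4, 5}:
g(0) = mex{} = 0
g(1) = mex{} = 0
g(2) = mex{} = 0
g(3) = mex{0} = 1
g(4) = mex{0} = 1
g(5) = mex{0} = 1
g(6) = mex{0,1} = 2
g(7) = mex{0,1} = 2
g(8) = mex{1} = 0
g(9) = mex{1,2} = 0
g(10) = mex{1,2} = 0
g(11) = mex{0,2} = 1
g(12) = mex{0,2} = 1
g(13) = mex{0} = 1
The P-positions (g = 0) in 0..13 are 0, 1, 2, 8, 9, 10.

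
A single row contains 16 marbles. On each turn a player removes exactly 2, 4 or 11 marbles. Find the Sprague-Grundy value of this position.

Build the Grundy sequence with g(k) = mex{g(k−s) : s ∈ {2, 4, 11}, s ≤ k}:
k:     0  1  2  3  4  5  6  7  8  9 10 11 12 13 14 15 16
g(k):  0  0  1  1  2  2  0  0  1  1  2  2  3  0  0  1  1
So g(16) = 1.

1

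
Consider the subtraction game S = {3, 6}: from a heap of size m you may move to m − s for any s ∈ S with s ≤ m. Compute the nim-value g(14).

1

Build the Grundy sequence with g(k) = mex{g(k−s) : s ∈ {3, 6}, s ≤ k}:
g(0) = mex{} = 0
g(1) = mex{} = 0
g(2) = mex{} = 0
g(3) = mex{0} = 1
g(4) = mex{0} = 1
g(5) = mex{0} = 1
g(6) = mex{0,1} = 2
g(7) = mex{0,1} = 2
g(8) = mex{0,1} = 2
g(9) = mex{1,2} = 0
g(10) = mex{1,2} = 0
g(11) = mex{1,2} = 0
g(12) = mex{0,2} = 1
g(13) = mex{0,2} = 1
g(14) = mex{0,2} = 1
So g(14) = 1.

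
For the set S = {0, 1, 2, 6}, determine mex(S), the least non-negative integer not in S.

The values 0, 1, 2 are all present; 3 is the first non-negative integer missing from the set.

3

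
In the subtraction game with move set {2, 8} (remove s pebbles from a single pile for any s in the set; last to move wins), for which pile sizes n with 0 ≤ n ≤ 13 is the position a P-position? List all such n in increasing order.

0, 1, 4, 5, 10, 11

Build the Grundy sequence with g(k) = mex{g(k−s) : s ∈ {2, 8}, s ≤ k}:
k:     0  1  2  3  4  5  6  7  8  9 10 11 12 13
g(k):  0  0  1  1  0  0  1  1  2  2  0  0  1  1
The P-positions (g = 0) in 0..13 are 0, 1, 4, 5, 10, 11.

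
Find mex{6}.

0 is not in the set, so the mex is 0.

0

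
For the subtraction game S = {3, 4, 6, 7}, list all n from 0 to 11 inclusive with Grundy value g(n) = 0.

0, 1, 2, 10, 11

Build the Grundy sequence with g(k) = mex{g(k−s) : s ∈ {3, 4, 6, 7}, s ≤ k}:
k:     0  1  2  3  4  5  6  7  8  9 10 11
g(k):  0  0  0  1  1  1  2  2  2  3  0  0
The P-positions (g = 0) in 0..11 are 0, 1, 2, 10, 11.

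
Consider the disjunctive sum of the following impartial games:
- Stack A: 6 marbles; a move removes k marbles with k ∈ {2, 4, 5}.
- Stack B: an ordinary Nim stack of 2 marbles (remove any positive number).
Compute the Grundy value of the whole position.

Build the Grundy sequence for stack A with g(k) = mex{g(k−s) : s ∈ {2, 4, 5}, s ≤ k}:
g(0) = mex{} = 0
g(1) = mex{} = 0
g(2) = mex{0} = 1
g(3) = mex{0} = 1
g(4) = mex{0,1} = 2
g(5) = mex{0,1} = 2
g(6) = mex{0,1,2} = 3
So g(6) = 3.
Stack B is a plain Nim stack of size 2, so its Grundy value is 2.
The value of a disjunctive sum is the nim-sum of the parts.
Combined value = 3 ⊕ 2 = 1.

1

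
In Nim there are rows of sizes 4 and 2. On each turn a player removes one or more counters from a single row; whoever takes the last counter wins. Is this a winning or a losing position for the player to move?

Compute the nim-sum pairwise:
4 ⊕ 2 = 6
The nim-sum is 6 ≠ 0, so this is an N-position: the player to move can win.

Winning position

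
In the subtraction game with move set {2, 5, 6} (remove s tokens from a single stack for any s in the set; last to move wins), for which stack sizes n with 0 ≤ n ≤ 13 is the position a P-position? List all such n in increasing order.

Grundy values for subtraction set {2, 5, 6}:
k:     0  1  2  3  4  5  6  7  8  9 10 11 12 13
g(k):  0  0  1  1  0  2  1  3  0  2  1  0  0  1
The P-positions (g = 0) in 0..13 are 0, 1, 4, 8, 11, 12.

0, 1, 4, 8, 11, 12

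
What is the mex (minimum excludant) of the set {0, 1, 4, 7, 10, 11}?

The values 0, 1 are all present; 2 is the first non-negative integer missing from the set.

2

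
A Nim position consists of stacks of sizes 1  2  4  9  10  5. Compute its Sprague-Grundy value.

Nim-sum: 1 XOR 2 XOR 4 XOR 9 XOR 10 XOR 5 = 1.

1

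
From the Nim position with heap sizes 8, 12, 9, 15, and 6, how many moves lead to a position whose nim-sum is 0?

3

Bitwise XOR of the heap sizes:
  1000  (8)
  1100  (12)
  1001  (9)
  1111  (15)
  0110  (6)
  ----
  0100  (4)
The overall nim-sum is X = 4. A heap of size p has a winning move iff p XOR X < p (reduce it to p XOR X).
  8: 8 XOR 4 = 12 ≥ 8 — no move.
  12: 12 XOR 4 = 8 < 12 — winning move (to 8).
  9: 9 XOR 4 = 13 ≥ 9 — no move.
  15: 15 XOR 4 = 11 < 15 — winning move (to 11).
  6: 6 XOR 4 = 2 < 6 — winning move (to 2).
That gives 3 winning moves.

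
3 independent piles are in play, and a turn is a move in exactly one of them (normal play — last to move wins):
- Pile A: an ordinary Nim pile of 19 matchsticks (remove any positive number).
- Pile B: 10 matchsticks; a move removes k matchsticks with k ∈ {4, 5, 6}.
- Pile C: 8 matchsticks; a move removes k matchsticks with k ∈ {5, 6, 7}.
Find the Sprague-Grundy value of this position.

18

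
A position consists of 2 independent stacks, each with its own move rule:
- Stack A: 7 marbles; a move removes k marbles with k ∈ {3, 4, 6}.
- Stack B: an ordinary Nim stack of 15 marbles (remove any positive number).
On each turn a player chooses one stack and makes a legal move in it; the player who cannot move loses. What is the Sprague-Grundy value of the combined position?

13

Grundy values for stack A (subtraction set {3, 4, 6}):
g(0) = mex{} = 0
g(1) = mex{} = 0
g(2) = mex{} = 0
g(3) = mex{0} = 1
g(4) = mex{0} = 1
g(5) = mex{0} = 1
g(6) = mex{0,1} = 2
g(7) = mex{0,1} = 2
So g(7) = 2.
Stack B is a plain Nim stack of size 15, so its Grundy value is 15.
The value of a disjunctive sum is the nim-sum of the parts.
Combined value = 2 ⊕ 15 = 13.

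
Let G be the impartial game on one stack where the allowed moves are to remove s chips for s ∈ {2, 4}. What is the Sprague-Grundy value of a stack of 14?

1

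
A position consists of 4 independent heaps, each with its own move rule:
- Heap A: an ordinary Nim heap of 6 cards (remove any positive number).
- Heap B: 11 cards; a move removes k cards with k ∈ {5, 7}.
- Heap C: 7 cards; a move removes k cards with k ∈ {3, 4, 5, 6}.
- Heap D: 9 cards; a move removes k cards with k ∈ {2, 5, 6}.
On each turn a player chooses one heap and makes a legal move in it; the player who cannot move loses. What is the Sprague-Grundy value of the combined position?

4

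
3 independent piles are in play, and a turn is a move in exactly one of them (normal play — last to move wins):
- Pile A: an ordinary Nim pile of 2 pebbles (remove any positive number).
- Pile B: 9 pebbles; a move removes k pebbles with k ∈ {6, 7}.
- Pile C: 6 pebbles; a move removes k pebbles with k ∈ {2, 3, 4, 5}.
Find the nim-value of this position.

Pile A is a plain Nim pile of size 2, so its Grundy value is 2.
Grundy values for pile B (subtraction set {6, 7}):
g(0) = mex{} = 0
g(1) = mex{} = 0
g(2) = mex{} = 0
g(3) = mex{} = 0
g(4) = mex{} = 0
g(5) = mex{} = 0
g(6) = mex{0} = 1
g(7) = mex{0} = 1
g(8) = mex{0} = 1
g(9) = mex{0} = 1
So g(9) = 1.
Grundy values for pile C (subtraction set {2, 3, 4, 5}):
k:     0  1  2  3  4  5  6
g(k):  0  0  1  1  2  2  3
So g(6) = 3.
The value of a disjunctive sum is the nim-sum of the parts.
Combined value = 2 XOR 1 XOR 3 = 0.

0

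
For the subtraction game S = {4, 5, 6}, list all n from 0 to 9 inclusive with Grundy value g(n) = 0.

0, 1, 2, 3

Compute g(0), g(1), … for moves {4, 5, 6}:
k:     0  1  2  3  4  5  6  7  8  9
g(k):  0  0  0  0  1  1  1  1  2  2
The P-positions (g = 0) in 0..9 are 0, 1, 2, 3.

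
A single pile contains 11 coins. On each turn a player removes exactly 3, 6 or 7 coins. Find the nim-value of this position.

Grundy values for subtraction set {3, 6, 7}:
g(0) = mex{} = 0
g(1) = mex{} = 0
g(2) = mex{} = 0
g(3) = mex{0} = 1
g(4) = mex{0} = 1
g(5) = mex{0} = 1
g(6) = mex{0,1} = 2
g(7) = mex{0,1} = 2
g(8) = mex{0,1} = 2
g(9) = mex{0,1,2} = 3
g(10) = mex{1,2} = 0
g(11) = mex{1,2} = 0
So g(11) = 0.

0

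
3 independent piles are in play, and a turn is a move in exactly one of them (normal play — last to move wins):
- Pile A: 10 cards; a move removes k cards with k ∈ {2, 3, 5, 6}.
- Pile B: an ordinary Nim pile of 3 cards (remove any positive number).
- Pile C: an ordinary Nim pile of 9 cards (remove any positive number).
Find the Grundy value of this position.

Grundy values for pile A (subtraction set {2, 3, 5, 6}):
g(0) = mex{} = 0
g(1) = mex{} = 0
g(2) = mex{0} = 1
g(3) = mex{0} = 1
g(4) = mex{0,1} = 2
g(5) = mex{0,1} = 2
g(6) = mex{0,1,2} = 3
g(7) = mex{0,1,2} = 3
g(8) = mex{1,2,3} = 0
g(9) = mex{1,2,3} = 0
g(10) = mex{0,2,3} = 1
So g(10) = 1.
Pile B is a plain Nim pile of size 3, so its Grundy value is 3.
Pile C is a plain Nim pile of size 9, so its Grundy value is 9.
The value of a disjunctive sum is the nim-sum of the parts.
Combined value = 1 XOR 3 XOR 9 = 11.

11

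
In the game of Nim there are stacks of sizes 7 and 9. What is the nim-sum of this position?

Write each in binary and XOR column by column:
  0111  (7)
  1001  (9)
  ----
  1110  (14)

14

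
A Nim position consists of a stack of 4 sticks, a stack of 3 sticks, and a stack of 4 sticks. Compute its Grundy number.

3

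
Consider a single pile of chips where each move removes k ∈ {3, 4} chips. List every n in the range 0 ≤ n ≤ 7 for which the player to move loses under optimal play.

Grundy values for subtraction set {3, 4}:
g(0) = mex{} = 0
g(1) = mex{} = 0
g(2) = mex{} = 0
g(3) = mex{0} = 1
g(4) = mex{0} = 1
g(5) = mex{0} = 1
g(6) = mex{0,1} = 2
g(7) = mex{1} = 0
The P-positions (g = 0) in 0..7 are 0, 1, 2, 7.

0, 1, 2, 7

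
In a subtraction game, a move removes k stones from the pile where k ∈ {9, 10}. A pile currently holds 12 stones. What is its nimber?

Grundy values for subtraction set {9, 10}:
g(0) = mex{} = 0
g(1) = mex{} = 0
g(2) = mex{} = 0
g(3) = mex{} = 0
g(4) = mex{} = 0
g(5) = mex{} = 0
g(6) = mex{} = 0
g(7) = mex{} = 0
g(8) = mex{} = 0
g(9) = mex{0} = 1
g(10) = mex{0} = 1
g(11) = mex{0} = 1
g(12) = mex{0} = 1
So g(12) = 1.

1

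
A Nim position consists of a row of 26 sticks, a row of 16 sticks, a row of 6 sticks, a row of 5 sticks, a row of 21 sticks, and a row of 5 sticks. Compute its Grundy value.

Nim-sum: 26 ^ 16 ^ 6 ^ 5 ^ 21 ^ 5 = 25.

25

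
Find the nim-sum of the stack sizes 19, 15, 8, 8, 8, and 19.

Bitwise XOR of the heap sizes:
  10011  (19)
  01111  (15)
  01000  (8)
  01000  (8)
  01000  (8)
  10011  (19)
  -----
  00111  (7)

7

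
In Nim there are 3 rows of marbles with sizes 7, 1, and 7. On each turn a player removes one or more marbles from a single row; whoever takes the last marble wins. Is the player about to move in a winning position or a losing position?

Winning position

In binary:
  111  (7)
  001  (1)
  111  (7)
  ---
  001  (1)
The nim-sum is 1 ≠ 0, so this is an N-position: the player to move can win.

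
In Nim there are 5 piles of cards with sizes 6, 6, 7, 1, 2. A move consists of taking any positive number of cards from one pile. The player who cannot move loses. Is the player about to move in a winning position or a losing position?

Winning position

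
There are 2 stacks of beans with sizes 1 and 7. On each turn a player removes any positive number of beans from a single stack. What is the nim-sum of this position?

Compute the nim-sum pairwise:
1 ⊕ 7 = 6

6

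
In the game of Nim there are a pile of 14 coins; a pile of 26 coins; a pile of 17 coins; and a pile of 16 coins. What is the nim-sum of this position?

21

Compute the nim-sum pairwise:
14 XOR 26 = 20
20 XOR 17 = 5
5 XOR 16 = 21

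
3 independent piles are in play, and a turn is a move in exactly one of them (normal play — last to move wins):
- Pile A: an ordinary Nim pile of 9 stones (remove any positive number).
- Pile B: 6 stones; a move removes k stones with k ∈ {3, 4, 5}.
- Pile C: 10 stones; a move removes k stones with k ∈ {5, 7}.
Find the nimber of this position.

9

Pile A is a plain Nim pile of size 9, so its Grundy value is 9.
Build the Grundy sequence for pile B with g(k) = mex{g(k−s) : s ∈ {3, 4, 5}, s ≤ k}:
g(0) = mex{} = 0
g(1) = mex{} = 0
g(2) = mex{} = 0
g(3) = mex{0} = 1
g(4) = mex{0} = 1
g(5) = mex{0} = 1
g(6) = mex{0,1} = 2
So g(6) = 2.
Grundy values for pile C (subtraction set {5, 7}):
k:     0  1  2  3  4  5  6  7  8  9 10
g(k):  0  0  0  0  0  1  1  1  1  1  2
So g(10) = 2.
The value of a disjunctive sum is the nim-sum of the parts.
Combined value = 9 ⊕ 2 ⊕ 2 = 9.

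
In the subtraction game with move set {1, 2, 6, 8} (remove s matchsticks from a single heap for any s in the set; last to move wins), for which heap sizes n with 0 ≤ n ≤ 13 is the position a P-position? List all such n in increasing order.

Build the Grundy sequence with g(k) = mex{g(k−s) : s ∈ {1, 2, 6, 8}, s ≤ k}:
k:     0  1  2  3  4  5  6  7  8  9 10 11 12 13
g(k):  0  1  2  0  1  2  3  0  1  2  0  1  2  3
The P-positions (g = 0) in 0..13 are 0, 3, 7, 10.

0, 3, 7, 10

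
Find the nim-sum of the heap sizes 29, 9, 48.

36

Nim-sum: 29 XOR 9 XOR 48 = 36.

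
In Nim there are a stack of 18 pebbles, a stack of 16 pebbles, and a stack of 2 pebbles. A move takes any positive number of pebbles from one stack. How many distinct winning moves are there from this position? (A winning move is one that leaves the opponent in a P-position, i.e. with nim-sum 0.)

0

In binary:
  10010  (18)
  10000  (16)
  00010  (2)
  -----
  00000  (0)
The nim-sum is already 0, so every move leaves a nonzero nim-sum — there are no winning moves.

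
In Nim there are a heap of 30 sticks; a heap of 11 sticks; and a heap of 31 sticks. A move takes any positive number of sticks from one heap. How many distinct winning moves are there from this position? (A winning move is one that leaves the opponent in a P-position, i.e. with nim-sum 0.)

Nim-sum: 30 XOR 11 XOR 31 = 10.
The overall nim-sum is X = 10. A heap of size p has a winning move iff p XOR X < p (reduce it to p XOR X).
  30: 30 XOR 10 = 20 < 30 — winning move (to 20).
  11: 11 XOR 10 = 1 < 11 — winning move (to 1).
  31: 31 XOR 10 = 21 < 31 — winning move (to 21).
That gives 3 winning moves.

3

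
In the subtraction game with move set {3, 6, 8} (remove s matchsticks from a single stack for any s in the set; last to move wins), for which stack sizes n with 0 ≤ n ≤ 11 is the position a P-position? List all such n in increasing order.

0, 1, 2, 11

Build the Grundy sequence with g(k) = mex{g(k−s) : s ∈ {3, 6, 8}, s ≤ k}:
k:     0  1  2  3  4  5  6  7  8  9 10 11
g(k):  0  0  0  1  1  1  2  2  2  3  3  0
The P-positions (g = 0) in 0..11 are 0, 1, 2, 11.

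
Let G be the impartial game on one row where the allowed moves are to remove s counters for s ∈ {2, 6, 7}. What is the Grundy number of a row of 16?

Compute g(0), g(1), … for moves {2, 6, 7}:
k:     0  1  2  3  4  5  6  7  8  9 10 11 12 13 14 15 16
g(k):  0  0  1  1  0  0  1  1  2  0  3  1  2  0  0  1  1
So g(16) = 1.

1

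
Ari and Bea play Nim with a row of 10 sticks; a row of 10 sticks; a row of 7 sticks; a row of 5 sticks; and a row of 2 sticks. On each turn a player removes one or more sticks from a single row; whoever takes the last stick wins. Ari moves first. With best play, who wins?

Bea wins

Nim-sum: 10 ^ 10 ^ 7 ^ 5 ^ 2 = 0.
The nim-sum is 0, so this is a P-position: the player to move is in a losing position under optimal play; Ari is about to move from it and so loses — Bea wins.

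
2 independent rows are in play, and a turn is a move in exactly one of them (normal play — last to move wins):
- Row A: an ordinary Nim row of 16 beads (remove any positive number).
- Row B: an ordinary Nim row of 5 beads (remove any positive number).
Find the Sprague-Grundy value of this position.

21

Row A is a plain Nim row of size 16, so its Grundy value is 16.
Row B is a plain Nim row of size 5, so its Grundy value is 5.
The value of a disjunctive sum is the nim-sum of the parts.
Combined value = 16 XOR 5 = 21.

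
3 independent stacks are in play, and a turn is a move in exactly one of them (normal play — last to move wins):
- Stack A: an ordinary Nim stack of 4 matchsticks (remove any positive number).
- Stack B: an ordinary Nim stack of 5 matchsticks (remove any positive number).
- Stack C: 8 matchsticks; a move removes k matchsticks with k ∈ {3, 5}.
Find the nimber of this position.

Stack A is a plain Nim stack of size 4, so its Grundy value is 4.
Stack B is a plain Nim stack of size 5, so its Grundy value is 5.
For stack C, compute g(0), g(1), … with moves {3, 5}:
g(0) = mex{} = 0
g(1) = mex{} = 0
g(2) = mex{} = 0
g(3) = mex{0} = 1
g(4) = mex{0} = 1
g(5) = mex{0} = 1
g(6) = mex{0,1} = 2
g(7) = mex{0,1} = 2
g(8) = mex{1} = 0
So g(8) = 0.
The value of a disjunctive sum is the nim-sum of the parts.
Combined value = 4 ⊕ 5 ⊕ 0 = 1.

1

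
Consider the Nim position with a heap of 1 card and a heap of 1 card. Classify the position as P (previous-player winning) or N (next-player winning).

Compute the nim-sum pairwise:
1 XOR 1 = 0
The nim-sum is 0, so this is a P-position: the player to move is in a losing position under optimal play.

P-position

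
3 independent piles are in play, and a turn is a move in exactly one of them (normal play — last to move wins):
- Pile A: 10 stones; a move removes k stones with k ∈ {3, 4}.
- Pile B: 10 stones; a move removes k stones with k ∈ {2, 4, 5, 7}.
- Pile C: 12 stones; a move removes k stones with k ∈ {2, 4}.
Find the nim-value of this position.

1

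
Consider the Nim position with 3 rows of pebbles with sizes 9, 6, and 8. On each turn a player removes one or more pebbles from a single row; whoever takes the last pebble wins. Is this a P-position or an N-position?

Nim-sum: 9 XOR 6 XOR 8 = 7.
The nim-sum is 7 ≠ 0, so this is an N-position: the player to move can win.

N-position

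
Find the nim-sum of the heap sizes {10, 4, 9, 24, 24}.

7

Compute the nim-sum pairwise:
10 ^ 4 = 14
14 ^ 9 = 7
7 ^ 24 = 31
31 ^ 24 = 7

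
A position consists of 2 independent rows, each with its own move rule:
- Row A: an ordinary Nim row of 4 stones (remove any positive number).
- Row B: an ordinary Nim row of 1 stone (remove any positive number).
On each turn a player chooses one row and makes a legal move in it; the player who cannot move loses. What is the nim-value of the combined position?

Row A is a plain Nim row of size 4, so its Grundy value is 4.
Row B is a plain Nim row of size 1, so its Grundy value is 1.
By the Sprague-Grundy theorem, the Grundy value of a sum of independent games is the XOR of the component values.
Combined value = 4 XOR 1 = 5.

5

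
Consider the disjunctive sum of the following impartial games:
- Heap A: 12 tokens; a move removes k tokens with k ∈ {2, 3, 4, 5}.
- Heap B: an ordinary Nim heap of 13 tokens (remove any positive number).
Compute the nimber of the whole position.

15

For heap A, compute g(0), g(1), … with moves {2, 3, 4, 5}:
k:     0  1  2  3  4  5  6  7  8  9 10 11 12
g(k):  0  0  1  1  2  2  3  0  0  1  1  2  2
So g(12) = 2.
Heap B is a plain Nim heap of size 13, so its Grundy value is 13.
By the Sprague-Grundy theorem, the Grundy value of a sum of independent games is the XOR of the component values.
Combined value = 2 XOR 13 = 15.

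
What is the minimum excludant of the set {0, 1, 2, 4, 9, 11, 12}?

3

The values 0, 1, 2 are all present; 3 is the first non-negative integer missing from the set.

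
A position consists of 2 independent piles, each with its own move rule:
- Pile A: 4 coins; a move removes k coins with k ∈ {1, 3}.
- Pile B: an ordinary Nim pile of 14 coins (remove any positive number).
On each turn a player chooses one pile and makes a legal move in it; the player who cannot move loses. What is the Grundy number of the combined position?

14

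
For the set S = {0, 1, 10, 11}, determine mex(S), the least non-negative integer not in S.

2

The values 0, 1 are all present; 2 is the first non-negative integer missing from the set.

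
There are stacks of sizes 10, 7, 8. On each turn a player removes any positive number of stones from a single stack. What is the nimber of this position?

Compute the nim-sum pairwise:
10 ^ 7 = 13
13 ^ 8 = 5

5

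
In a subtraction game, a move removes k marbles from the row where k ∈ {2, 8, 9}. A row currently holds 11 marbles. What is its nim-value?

0

Grundy values for subtraction set {2, 8, 9}:
k:     0  1  2  3  4  5  6  7  8  9 10 11
g(k):  0  0  1  1  0  0  1  1  2  2  3  0
So g(11) = 0.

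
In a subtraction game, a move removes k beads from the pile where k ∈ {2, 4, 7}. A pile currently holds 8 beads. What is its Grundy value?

Grundy values for subtraction set {2, 4, 7}:
g(0) = mex{} = 0
g(1) = mex{} = 0
g(2) = mex{0} = 1
g(3) = mex{0} = 1
g(4) = mex{0,1} = 2
g(5) = mex{0,1} = 2
g(6) = mex{1,2} = 0
g(7) = mex{0,1,2} = 3
g(8) = mex{0,2} = 1
So g(8) = 1.

1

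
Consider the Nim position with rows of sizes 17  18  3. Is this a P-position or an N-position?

Nim-sum: 17 XOR 18 XOR 3 = 0.
The nim-sum is 0, so this is a P-position: the player to move is in a losing position under optimal play.

P-position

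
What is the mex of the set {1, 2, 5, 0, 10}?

The values 0, 1, 2 are all present; 3 is the first non-negative integer missing from the set.

3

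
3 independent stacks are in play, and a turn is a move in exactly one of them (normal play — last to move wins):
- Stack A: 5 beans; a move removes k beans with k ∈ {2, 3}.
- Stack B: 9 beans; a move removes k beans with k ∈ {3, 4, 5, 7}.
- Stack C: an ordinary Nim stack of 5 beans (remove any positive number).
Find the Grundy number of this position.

6

Grundy values for stack A (subtraction set {2, 3}):
g(0) = mex{} = 0
g(1) = mex{} = 0
g(2) = mex{0} = 1
g(3) = mex{0} = 1
g(4) = mex{0,1} = 2
g(5) = mex{1} = 0
So g(5) = 0.
Grundy values for stack B (subtraction set {3, 4, 5, 7}):
k:     0  1  2  3  4  5  6  7  8  9
g(k):  0  0  0  1  1  1  2  2  2  3
So g(9) = 3.
Stack C is a plain Nim stack of size 5, so its Grundy value is 5.
The value of a disjunctive sum is the nim-sum of the parts.
Combined value = 0 ⊕ 3 ⊕ 5 = 6.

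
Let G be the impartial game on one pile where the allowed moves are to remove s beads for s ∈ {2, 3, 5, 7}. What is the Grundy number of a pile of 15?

3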